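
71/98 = 0.72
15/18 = 0.83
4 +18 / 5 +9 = 83 / 5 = 16.60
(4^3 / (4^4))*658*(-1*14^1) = -2303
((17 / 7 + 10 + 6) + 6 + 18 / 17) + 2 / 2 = 26.49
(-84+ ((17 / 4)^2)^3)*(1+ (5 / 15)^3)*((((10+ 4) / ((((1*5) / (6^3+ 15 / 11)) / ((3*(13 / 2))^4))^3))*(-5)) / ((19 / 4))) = -1461620906837794144440602319934799217 / 66293596160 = -22047693766833272127028360.00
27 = 27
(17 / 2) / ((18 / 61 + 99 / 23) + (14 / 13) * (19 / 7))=310063 / 274406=1.13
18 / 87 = 6 / 29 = 0.21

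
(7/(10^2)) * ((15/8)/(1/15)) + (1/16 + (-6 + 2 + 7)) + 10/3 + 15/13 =11879/1248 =9.52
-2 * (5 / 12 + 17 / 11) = -259 / 66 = -3.92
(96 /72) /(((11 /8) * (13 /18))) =1.34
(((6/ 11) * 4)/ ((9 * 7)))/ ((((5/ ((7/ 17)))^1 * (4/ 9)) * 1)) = 6/ 935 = 0.01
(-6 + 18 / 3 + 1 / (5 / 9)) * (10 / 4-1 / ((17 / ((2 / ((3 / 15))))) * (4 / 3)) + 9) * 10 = 3384 / 17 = 199.06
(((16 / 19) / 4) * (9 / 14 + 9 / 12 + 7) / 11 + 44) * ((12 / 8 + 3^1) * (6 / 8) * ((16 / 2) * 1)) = 1744389 / 1463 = 1192.34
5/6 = 0.83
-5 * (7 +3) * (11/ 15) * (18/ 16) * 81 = -13365/ 4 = -3341.25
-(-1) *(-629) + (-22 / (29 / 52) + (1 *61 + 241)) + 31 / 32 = -339165 / 928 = -365.48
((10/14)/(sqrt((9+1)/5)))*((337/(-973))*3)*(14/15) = -337*sqrt(2)/973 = -0.49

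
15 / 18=5 / 6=0.83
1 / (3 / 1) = 1 / 3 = 0.33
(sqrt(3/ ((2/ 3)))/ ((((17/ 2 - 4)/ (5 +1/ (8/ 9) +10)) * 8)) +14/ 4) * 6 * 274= 17673 * sqrt(2)/ 16 +5754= 7316.09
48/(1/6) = 288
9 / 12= 3 / 4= 0.75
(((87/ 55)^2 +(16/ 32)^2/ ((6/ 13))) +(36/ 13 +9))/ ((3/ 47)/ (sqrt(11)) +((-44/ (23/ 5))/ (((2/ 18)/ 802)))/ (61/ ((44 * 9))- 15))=221039386312773706788/ 69395089012827146693215- 12013921795709920199 * sqrt(11)/ 3022850077398750509956445400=0.00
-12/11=-1.09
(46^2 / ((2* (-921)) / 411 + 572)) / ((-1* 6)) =-72473 / 116625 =-0.62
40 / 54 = 20 / 27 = 0.74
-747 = -747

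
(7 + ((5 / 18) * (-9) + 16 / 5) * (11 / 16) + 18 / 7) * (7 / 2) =11259 / 320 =35.18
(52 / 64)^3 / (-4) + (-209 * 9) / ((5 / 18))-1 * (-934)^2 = -879127.73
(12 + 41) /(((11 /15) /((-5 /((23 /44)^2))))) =-699600 /529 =-1322.50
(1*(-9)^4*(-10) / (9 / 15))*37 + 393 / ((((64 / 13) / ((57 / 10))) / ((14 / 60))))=-25893400503 / 6400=-4045843.83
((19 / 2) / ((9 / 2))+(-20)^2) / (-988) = -3619 / 8892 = -0.41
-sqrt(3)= -1.73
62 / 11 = 5.64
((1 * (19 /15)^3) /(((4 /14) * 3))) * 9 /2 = 48013 /4500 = 10.67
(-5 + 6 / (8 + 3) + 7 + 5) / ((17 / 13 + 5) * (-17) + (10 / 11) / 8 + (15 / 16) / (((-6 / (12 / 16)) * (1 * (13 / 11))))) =-138112 / 1962487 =-0.07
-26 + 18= -8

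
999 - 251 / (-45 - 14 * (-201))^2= 7659693388 / 7667361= 999.00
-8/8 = -1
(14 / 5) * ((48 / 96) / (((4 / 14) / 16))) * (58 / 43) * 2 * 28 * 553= 704088448 / 215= 3274829.99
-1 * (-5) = 5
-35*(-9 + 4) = 175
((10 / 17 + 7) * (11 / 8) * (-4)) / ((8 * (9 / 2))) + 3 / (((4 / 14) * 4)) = 299 / 204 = 1.47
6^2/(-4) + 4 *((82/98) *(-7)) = -227/7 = -32.43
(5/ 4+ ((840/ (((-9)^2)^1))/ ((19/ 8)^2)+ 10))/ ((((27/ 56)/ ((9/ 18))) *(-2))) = -3572065/ 526338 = -6.79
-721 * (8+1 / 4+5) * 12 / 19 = -114639 / 19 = -6033.63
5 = 5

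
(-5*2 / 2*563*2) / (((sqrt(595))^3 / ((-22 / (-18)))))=-12386*sqrt(595) / 637245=-0.47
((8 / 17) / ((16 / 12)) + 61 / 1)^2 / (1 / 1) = 1087849 / 289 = 3764.18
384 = 384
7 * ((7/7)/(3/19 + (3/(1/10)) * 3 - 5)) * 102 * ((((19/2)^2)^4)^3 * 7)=232598162724951967751987416090967001/13572767744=17137120969875484207798390.00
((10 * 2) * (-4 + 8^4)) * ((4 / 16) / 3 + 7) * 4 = 2318800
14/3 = 4.67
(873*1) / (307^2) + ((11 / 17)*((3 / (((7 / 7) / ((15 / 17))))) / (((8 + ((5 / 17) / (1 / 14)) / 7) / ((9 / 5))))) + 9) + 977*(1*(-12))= -2740357158225 / 233926018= -11714.63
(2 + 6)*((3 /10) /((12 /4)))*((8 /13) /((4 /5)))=8 /13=0.62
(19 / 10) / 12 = 19 / 120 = 0.16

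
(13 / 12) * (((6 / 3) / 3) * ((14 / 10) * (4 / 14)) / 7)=13 / 315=0.04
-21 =-21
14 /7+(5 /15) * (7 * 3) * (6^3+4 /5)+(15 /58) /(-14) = 6169501 /4060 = 1519.58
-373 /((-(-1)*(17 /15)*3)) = -1865 /17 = -109.71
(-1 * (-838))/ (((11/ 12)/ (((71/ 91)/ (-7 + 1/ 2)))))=-1427952/ 13013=-109.73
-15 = -15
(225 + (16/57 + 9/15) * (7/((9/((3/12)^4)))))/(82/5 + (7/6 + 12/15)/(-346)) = 25560015961/1862373312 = 13.72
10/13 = 0.77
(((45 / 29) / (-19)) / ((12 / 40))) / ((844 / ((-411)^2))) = -12669075 / 232522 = -54.49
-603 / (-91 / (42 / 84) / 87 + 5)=-52461 / 253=-207.36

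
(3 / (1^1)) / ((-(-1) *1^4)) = 3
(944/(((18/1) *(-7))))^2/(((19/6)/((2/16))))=55696/25137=2.22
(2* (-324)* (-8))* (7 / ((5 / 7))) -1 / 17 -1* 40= 4314867 / 85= 50763.14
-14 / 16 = -7 / 8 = -0.88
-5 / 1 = -5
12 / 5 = 2.40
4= 4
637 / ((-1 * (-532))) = 91 / 76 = 1.20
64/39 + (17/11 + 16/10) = 10267/2145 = 4.79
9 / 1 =9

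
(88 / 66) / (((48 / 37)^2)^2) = 1874161 / 3981312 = 0.47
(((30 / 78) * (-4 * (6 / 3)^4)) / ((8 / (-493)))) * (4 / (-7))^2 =315520 / 637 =495.32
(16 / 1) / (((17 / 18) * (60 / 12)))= 288 / 85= 3.39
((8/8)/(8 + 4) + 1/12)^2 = 1/36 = 0.03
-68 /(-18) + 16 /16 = 4.78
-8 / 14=-4 / 7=-0.57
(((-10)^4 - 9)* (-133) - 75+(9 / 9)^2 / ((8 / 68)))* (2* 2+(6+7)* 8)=-143517906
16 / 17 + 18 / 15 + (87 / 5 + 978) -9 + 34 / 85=16812 / 17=988.94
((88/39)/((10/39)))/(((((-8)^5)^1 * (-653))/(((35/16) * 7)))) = 539/85590016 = 0.00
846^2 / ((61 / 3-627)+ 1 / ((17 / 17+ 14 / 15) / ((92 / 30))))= -31133646 / 26321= -1182.84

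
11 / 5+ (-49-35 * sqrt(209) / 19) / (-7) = 5 * sqrt(209) / 19+ 46 / 5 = 13.00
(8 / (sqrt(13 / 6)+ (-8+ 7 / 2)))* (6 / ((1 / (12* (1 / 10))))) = -15552 / 1085 - 576* sqrt(78) / 1085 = -19.02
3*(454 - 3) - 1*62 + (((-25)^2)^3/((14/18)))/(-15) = -146475338/7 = -20925048.29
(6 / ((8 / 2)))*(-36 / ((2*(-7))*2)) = 27 / 14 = 1.93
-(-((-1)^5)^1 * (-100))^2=-10000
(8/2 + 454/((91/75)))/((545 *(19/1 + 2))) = 34414/1041495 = 0.03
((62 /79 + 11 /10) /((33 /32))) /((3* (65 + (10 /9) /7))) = 166768 /17836225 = 0.01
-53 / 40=-1.32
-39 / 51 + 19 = 310 / 17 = 18.24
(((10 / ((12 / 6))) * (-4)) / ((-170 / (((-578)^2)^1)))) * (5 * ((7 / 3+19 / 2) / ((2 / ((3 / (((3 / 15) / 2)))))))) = 34882300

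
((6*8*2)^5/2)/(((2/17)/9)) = 311880056832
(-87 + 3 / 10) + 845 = 7583 / 10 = 758.30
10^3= 1000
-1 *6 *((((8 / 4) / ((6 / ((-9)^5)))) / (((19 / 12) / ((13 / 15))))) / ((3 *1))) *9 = 18423288 / 95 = 193929.35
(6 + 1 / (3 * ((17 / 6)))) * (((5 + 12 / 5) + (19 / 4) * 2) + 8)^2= 1612026 / 425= 3793.00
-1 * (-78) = 78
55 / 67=0.82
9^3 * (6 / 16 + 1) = 8019 / 8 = 1002.38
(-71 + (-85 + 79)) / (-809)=77 / 809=0.10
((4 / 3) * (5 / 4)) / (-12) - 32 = -1157 / 36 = -32.14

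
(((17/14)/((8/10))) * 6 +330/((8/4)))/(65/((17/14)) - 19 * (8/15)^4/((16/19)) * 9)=4.69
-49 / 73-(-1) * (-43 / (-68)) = -193 / 4964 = -0.04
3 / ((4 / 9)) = 27 / 4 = 6.75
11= 11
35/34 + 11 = 409/34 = 12.03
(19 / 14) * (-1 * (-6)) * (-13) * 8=-5928 / 7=-846.86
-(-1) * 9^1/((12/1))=3/4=0.75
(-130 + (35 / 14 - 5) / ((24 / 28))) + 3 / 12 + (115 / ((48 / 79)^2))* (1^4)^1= 412051 / 2304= 178.84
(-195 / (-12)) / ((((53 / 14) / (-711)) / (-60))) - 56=9702182 / 53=183060.04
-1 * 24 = -24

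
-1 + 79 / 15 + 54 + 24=1234 / 15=82.27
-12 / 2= -6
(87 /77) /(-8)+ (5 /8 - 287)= -88247 /308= -286.52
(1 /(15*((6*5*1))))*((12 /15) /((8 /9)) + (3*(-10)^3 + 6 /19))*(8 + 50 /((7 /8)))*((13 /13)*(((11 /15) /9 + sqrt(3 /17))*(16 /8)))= -759692*sqrt(51) /14875 - 8356612 /118125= -435.47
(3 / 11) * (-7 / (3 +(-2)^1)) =-21 / 11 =-1.91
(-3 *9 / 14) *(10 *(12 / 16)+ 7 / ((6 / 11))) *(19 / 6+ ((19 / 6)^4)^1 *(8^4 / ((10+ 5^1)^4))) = -5654393597 / 12757500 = -443.22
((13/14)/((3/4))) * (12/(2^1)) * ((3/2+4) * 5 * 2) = 2860/7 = 408.57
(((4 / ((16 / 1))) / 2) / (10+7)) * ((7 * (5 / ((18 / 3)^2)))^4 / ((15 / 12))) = 300125 / 57106944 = 0.01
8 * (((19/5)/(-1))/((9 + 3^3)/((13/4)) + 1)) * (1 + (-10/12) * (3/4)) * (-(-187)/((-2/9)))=1247103/1570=794.33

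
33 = 33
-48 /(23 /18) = -864 /23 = -37.57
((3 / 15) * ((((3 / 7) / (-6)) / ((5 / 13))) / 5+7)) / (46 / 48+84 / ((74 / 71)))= 1082028 / 63366625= 0.02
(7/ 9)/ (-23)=-7/ 207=-0.03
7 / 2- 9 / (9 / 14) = -21 / 2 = -10.50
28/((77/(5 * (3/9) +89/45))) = 656/495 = 1.33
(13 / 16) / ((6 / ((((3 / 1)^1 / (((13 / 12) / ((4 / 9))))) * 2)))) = 1 / 3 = 0.33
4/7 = 0.57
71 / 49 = 1.45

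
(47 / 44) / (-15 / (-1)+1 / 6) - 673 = -1347205 / 2002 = -672.93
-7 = -7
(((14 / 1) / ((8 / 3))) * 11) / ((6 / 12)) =231 / 2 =115.50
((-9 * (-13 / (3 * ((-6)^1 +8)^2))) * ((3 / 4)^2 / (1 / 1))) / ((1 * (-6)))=-117 / 128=-0.91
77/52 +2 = 181/52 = 3.48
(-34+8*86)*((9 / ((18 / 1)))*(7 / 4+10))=15369 / 4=3842.25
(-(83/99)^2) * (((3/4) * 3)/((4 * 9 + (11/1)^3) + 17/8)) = -13778/11927817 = -0.00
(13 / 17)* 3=39 / 17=2.29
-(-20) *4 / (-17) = -80 / 17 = -4.71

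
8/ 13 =0.62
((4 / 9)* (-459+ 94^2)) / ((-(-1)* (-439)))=-33508 / 3951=-8.48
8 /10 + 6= 34 /5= 6.80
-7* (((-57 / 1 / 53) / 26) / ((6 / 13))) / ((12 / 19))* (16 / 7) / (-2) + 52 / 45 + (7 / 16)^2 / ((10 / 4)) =29581 / 305280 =0.10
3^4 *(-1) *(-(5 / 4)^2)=2025 / 16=126.56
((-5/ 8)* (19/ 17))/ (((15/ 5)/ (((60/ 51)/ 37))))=-475/ 64158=-0.01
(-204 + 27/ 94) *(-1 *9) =172341/ 94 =1833.41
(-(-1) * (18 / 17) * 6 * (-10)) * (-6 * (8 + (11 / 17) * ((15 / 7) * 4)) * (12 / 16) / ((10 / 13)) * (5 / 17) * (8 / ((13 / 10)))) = 313372800 / 34391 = 9112.06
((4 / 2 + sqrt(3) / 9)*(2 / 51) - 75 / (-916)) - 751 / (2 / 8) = -140327375 / 46716 + 2*sqrt(3) / 459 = -3003.83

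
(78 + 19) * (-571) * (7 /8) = -387709 /8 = -48463.62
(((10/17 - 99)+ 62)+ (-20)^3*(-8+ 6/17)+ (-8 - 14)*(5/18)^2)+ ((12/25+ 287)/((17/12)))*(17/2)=4328134163/68850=62863.24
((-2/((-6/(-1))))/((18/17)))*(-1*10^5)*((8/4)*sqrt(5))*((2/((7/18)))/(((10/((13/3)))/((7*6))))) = 17680000*sqrt(5)/3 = 13177893.95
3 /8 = 0.38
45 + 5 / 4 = 185 / 4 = 46.25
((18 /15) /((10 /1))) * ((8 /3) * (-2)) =-16 /25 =-0.64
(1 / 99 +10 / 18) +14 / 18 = 133 / 99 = 1.34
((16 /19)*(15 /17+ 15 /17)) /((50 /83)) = 3984 /1615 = 2.47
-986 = -986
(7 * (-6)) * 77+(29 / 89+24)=-285661 / 89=-3209.67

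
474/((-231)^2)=0.01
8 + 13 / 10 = 93 / 10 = 9.30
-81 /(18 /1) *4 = -18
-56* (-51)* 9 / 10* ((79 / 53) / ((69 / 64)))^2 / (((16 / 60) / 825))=22586947891200 / 1485961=15200229.27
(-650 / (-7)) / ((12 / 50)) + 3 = 8188 / 21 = 389.90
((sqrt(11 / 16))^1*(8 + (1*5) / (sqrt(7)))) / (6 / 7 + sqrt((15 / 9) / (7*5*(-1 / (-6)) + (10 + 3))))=-49*sqrt(12430) / 1789 - 35*sqrt(87010) / 14312 + 1695*sqrt(77) / 7156 + 4746*sqrt(11) / 1789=7.10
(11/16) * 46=31.62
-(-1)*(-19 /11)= -19 /11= -1.73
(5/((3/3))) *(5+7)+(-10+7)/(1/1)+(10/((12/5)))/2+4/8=715/12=59.58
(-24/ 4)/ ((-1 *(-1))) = -6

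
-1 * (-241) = 241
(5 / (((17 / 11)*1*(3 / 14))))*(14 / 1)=10780 / 51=211.37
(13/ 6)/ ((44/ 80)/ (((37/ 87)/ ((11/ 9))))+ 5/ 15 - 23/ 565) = 108706/ 93985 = 1.16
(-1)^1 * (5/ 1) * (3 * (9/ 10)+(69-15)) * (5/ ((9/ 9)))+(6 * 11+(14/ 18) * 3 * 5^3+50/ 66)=-69899/ 66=-1059.08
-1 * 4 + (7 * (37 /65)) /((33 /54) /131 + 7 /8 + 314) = -769742812 /193046425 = -3.99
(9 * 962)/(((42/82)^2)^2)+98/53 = 144076368028/1145277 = 125800.46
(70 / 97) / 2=35 / 97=0.36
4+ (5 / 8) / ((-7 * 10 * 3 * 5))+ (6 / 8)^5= 455531 / 107520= 4.24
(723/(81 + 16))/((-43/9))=-1.56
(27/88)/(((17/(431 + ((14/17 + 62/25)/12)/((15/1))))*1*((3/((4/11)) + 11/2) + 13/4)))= 12364839/27021500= 0.46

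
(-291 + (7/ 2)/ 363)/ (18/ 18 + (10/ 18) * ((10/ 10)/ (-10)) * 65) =633777/ 5687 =111.44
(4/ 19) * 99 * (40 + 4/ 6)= 16104/ 19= 847.58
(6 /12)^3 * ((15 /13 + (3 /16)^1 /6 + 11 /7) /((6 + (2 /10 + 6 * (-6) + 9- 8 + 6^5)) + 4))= 40135 /902859776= 0.00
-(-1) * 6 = 6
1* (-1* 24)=-24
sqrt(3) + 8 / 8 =1 + sqrt(3) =2.73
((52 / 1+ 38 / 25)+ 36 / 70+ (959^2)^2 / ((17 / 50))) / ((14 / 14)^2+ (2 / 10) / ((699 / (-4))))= 2490536110097.31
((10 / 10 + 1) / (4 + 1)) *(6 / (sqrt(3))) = 4 *sqrt(3) / 5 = 1.39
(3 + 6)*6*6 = 324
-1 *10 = -10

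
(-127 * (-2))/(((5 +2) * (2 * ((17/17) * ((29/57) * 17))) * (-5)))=-7239/17255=-0.42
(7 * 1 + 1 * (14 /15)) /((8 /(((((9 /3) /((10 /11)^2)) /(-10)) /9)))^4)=0.00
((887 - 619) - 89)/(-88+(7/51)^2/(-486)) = -226271394/111239617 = -2.03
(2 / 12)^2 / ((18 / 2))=1 / 324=0.00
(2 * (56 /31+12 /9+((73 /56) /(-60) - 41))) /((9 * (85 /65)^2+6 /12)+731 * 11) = -222279109 /23637627720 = -0.01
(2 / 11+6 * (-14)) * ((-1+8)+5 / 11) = -75604 / 121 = -624.83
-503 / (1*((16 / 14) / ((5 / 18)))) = -17605 / 144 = -122.26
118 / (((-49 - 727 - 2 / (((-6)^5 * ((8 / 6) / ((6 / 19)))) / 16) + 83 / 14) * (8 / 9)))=-1906821 / 11061292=-0.17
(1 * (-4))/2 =-2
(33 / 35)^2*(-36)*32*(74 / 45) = -10315008 / 6125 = -1684.08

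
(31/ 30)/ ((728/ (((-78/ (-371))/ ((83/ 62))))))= 0.00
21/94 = 0.22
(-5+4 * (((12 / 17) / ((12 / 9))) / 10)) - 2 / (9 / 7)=-4853 / 765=-6.34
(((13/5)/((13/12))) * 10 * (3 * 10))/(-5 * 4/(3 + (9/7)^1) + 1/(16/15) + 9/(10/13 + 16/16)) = 794880/1499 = 530.27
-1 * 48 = -48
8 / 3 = 2.67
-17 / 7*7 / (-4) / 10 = 17 / 40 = 0.42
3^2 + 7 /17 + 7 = 279 /17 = 16.41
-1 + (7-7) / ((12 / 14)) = -1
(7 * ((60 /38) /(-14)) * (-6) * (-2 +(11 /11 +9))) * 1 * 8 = 5760 /19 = 303.16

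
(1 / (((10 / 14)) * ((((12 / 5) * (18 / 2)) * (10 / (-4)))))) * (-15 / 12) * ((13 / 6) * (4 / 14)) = 13 / 648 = 0.02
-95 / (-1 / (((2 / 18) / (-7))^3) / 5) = -475 / 250047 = -0.00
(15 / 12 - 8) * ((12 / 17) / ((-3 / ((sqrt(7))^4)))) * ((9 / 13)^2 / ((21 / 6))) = 10.66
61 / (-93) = -61 / 93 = -0.66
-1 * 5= -5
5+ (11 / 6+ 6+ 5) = 107 / 6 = 17.83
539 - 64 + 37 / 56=475.66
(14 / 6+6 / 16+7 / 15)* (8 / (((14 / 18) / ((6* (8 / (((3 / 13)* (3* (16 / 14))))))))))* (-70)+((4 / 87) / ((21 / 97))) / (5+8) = -3293883296 / 23751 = -138683.98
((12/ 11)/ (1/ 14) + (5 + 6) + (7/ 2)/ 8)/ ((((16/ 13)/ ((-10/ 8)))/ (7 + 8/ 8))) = -305565/ 1408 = -217.02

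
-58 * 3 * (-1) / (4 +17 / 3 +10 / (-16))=4176 / 217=19.24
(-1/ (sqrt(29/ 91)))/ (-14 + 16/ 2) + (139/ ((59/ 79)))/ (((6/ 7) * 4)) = sqrt(2639)/ 174 + 76867/ 1416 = 54.58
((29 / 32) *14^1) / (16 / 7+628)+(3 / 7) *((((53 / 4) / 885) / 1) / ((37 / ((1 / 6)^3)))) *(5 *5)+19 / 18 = 31330286749 / 29125341504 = 1.08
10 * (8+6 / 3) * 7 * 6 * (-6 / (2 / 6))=-75600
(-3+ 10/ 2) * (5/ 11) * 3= 30/ 11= 2.73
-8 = -8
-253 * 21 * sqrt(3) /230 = -231 * sqrt(3) /10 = -40.01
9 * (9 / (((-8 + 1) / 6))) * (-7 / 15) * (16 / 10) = 1296 / 25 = 51.84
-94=-94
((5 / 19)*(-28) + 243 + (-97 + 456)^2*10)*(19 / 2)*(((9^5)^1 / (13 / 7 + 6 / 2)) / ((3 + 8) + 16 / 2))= 10123541781381 / 1292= 7835558654.32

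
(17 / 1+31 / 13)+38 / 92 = 11839 / 598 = 19.80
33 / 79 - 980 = -77387 / 79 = -979.58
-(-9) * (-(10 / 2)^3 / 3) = -375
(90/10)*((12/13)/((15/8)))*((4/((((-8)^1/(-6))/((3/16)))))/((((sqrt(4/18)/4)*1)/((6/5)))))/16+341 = 342.59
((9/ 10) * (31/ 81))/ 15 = 31/ 1350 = 0.02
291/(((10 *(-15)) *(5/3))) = -291/250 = -1.16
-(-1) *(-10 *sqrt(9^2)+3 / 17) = -1527 / 17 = -89.82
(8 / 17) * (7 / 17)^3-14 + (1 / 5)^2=-29080229 / 2088025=-13.93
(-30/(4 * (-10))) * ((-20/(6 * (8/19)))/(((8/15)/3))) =-4275/128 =-33.40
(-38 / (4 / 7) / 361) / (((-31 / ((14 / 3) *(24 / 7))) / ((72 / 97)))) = 4032 / 57133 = 0.07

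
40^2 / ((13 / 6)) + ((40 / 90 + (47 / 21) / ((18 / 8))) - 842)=-250858 / 2457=-102.10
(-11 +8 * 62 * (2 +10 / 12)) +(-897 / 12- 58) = 15139 / 12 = 1261.58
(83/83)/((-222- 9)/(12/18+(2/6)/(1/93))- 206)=-0.00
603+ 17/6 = 3635/6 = 605.83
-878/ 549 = -1.60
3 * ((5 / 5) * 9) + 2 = 29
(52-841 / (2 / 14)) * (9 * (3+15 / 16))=-3308445 / 16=-206777.81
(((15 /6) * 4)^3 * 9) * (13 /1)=117000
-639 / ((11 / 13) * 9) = -923 / 11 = -83.91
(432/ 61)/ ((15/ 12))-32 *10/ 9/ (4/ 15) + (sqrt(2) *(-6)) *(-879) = -116816/ 915 + 5274 *sqrt(2) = 7330.89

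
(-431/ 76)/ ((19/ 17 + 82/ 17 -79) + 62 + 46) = -7327/ 45144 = -0.16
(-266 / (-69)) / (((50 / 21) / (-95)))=-17689 / 115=-153.82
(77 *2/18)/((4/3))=77/12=6.42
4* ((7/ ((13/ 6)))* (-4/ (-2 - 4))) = 112/ 13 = 8.62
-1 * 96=-96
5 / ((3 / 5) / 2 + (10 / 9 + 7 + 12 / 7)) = 3150 / 6379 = 0.49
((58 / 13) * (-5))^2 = 84100 / 169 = 497.63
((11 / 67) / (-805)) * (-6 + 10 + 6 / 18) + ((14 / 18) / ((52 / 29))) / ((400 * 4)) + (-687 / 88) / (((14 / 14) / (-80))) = 624.54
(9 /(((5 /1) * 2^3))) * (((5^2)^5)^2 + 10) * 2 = 171661376953143 /4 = 42915344238285.75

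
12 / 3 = 4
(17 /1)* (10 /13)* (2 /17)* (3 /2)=30 /13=2.31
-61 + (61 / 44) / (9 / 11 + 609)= -1636691 / 26832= -61.00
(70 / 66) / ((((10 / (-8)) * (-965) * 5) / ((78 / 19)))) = 728 / 1008425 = 0.00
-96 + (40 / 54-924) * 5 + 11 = -126935 / 27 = -4701.30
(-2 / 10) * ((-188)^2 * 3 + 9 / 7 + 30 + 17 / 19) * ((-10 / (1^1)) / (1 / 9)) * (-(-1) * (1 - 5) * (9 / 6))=-1523505888 / 133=-11454931.49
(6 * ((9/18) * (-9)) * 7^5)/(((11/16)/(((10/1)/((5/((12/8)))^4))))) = -73513818/1375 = -53464.59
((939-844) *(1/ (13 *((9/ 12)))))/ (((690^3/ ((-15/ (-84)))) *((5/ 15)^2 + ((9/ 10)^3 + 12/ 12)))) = 475/ 165026605653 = 0.00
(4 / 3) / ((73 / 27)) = 36 / 73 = 0.49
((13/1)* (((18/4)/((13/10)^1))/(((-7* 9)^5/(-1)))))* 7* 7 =5/2250423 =0.00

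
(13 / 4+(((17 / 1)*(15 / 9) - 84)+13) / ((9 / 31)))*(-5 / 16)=77605 / 1728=44.91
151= 151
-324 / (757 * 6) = -0.07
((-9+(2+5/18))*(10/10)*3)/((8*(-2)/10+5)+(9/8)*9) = -1.49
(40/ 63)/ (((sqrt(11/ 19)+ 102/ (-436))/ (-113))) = -42961696 * sqrt(209)/ 5964147 - 63654256/ 1988049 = -136.16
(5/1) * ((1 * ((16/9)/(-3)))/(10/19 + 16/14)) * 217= -1154440/2997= -385.20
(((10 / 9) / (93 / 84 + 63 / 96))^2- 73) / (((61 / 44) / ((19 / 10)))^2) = -6412777732196 / 47026091025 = -136.37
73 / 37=1.97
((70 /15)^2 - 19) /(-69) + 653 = 652.96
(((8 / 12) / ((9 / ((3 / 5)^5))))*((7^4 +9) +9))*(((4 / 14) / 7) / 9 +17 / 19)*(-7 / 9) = -7290866 / 748125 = -9.75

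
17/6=2.83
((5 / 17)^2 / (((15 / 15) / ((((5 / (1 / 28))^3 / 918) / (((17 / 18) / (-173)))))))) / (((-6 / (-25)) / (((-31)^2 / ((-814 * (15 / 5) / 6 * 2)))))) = 71280973750000 / 305937423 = 232992.01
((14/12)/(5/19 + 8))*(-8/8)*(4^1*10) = -2660/471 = -5.65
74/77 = 0.96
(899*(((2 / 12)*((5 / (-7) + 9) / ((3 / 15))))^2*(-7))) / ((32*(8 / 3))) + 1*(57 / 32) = -18891899 / 5376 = -3514.12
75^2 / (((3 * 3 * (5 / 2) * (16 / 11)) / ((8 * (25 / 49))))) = 34375 / 49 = 701.53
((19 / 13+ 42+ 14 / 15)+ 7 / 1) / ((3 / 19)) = 325.50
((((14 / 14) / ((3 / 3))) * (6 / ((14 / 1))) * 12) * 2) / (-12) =-6 / 7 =-0.86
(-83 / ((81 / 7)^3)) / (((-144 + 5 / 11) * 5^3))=313159 / 104893167375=0.00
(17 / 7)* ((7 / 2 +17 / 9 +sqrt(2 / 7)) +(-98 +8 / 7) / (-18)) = 17* sqrt(14) / 49 +23069 / 882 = 27.45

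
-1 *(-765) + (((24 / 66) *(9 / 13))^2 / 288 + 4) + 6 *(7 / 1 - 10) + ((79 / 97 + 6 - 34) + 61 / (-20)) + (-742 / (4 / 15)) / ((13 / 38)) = -294069542903 / 39671060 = -7412.70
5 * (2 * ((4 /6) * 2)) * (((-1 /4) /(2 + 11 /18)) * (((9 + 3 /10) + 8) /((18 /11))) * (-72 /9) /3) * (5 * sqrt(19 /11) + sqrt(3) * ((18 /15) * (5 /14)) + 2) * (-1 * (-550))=8373200 * sqrt(3) /987 + 16746400 /423 + 3806000 * sqrt(209) /423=184360.74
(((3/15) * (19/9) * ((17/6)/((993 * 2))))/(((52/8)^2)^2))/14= 646/26801213985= 0.00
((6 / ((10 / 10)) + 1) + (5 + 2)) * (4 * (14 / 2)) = 392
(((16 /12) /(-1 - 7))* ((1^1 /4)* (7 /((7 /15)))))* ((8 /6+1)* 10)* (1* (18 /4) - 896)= 312025 /24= 13001.04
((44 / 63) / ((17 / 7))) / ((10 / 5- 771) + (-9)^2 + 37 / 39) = -572 / 1366545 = -0.00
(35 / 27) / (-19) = -35 / 513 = -0.07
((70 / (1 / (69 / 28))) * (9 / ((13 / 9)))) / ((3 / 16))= 74520 / 13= 5732.31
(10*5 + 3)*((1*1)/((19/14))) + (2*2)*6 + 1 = 1217/19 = 64.05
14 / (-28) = -1 / 2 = -0.50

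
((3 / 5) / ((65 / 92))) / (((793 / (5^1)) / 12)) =3312 / 51545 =0.06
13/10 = 1.30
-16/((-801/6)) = 32/267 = 0.12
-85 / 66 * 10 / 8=-425 / 264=-1.61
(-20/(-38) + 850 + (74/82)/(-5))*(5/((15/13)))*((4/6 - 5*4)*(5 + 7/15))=-4994642276/12825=-389445.79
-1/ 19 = -0.05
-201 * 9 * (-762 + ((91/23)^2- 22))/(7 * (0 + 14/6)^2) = 19292985/529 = 36470.67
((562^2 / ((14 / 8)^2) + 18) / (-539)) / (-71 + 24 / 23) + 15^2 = 9677693153 / 42495299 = 227.74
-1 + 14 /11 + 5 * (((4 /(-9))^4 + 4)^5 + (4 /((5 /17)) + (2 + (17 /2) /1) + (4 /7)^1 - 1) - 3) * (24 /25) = 41027498037152571505442243 /7801168669561529313975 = 5259.15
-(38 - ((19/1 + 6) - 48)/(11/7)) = -579/11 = -52.64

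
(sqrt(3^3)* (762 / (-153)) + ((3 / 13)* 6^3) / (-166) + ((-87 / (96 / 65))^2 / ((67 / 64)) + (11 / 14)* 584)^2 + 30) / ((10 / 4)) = 173025939021666699 / 30379253632 - 508* sqrt(3) / 85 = 5695519.27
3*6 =18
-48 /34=-24 /17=-1.41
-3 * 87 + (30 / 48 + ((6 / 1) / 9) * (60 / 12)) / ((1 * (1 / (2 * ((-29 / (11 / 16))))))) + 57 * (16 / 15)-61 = -595.14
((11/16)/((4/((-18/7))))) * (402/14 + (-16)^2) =-197307/1568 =-125.83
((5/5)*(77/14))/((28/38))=7.46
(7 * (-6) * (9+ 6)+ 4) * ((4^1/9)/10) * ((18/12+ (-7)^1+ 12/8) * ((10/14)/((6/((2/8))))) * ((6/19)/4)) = 313/1197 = 0.26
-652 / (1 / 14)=-9128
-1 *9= -9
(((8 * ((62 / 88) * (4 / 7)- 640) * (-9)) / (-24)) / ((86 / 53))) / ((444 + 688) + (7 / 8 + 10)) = -31322364 / 30272473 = -1.03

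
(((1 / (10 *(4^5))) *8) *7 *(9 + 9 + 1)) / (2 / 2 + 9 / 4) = 133 / 4160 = 0.03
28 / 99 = 0.28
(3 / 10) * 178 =267 / 5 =53.40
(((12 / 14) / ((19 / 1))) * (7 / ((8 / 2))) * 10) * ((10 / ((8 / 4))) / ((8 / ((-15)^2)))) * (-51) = -860625 / 152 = -5662.01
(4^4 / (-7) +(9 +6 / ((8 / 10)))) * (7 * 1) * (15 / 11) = -4215 / 22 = -191.59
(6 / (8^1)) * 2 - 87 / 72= 7 / 24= 0.29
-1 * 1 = -1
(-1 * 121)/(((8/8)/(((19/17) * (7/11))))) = -1463/17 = -86.06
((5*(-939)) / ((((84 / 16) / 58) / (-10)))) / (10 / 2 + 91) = 226925 / 42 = 5402.98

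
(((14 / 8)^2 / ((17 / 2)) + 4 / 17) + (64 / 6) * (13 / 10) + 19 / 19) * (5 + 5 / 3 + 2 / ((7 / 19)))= 4005961 / 21420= 187.02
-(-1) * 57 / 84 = 19 / 28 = 0.68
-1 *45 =-45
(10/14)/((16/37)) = 185/112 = 1.65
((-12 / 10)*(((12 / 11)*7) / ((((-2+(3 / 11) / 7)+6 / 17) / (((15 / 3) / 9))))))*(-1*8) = -53312 / 2105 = -25.33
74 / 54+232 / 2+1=118.37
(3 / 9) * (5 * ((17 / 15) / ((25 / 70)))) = 238 / 45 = 5.29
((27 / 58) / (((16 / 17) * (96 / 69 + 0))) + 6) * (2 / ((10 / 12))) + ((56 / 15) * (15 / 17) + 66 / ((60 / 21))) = 26281127 / 631040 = 41.65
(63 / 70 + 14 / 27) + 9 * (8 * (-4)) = -77377 / 270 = -286.58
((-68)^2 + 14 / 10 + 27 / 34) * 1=786453 / 170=4626.19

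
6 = 6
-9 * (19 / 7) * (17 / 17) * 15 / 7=-2565 / 49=-52.35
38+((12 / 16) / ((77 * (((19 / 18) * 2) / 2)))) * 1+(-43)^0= 114141 / 2926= 39.01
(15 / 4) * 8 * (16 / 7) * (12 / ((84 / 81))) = 38880 / 49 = 793.47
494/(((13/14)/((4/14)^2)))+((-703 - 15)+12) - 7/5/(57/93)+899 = 234.14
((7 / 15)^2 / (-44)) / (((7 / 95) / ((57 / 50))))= -2527 / 33000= -0.08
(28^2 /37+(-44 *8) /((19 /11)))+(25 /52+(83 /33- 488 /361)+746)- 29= 12286452773 /22920612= 536.04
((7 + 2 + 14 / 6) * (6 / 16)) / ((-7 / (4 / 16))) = -17 / 112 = -0.15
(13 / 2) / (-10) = -0.65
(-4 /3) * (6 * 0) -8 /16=-1 /2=-0.50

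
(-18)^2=324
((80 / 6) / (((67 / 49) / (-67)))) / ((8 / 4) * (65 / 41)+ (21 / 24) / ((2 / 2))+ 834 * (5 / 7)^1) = -4500160 / 4131147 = -1.09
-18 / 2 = -9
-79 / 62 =-1.27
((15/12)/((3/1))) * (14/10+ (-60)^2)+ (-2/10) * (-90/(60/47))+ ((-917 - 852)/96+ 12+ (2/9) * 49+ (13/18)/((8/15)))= 1520.50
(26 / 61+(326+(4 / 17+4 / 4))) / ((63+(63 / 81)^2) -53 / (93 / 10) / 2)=853200135 / 158201609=5.39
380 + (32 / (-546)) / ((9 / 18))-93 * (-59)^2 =-88275401 / 273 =-323353.12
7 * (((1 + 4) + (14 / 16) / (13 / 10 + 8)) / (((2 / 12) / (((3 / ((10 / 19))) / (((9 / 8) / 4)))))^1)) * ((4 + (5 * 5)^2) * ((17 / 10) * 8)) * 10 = 34496131264 / 93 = 370926142.62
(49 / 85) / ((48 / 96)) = 98 / 85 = 1.15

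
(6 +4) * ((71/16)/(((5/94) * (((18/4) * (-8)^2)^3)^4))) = 3337/1302476344580355590282306125824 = 0.00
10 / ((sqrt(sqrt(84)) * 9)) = 5 * sqrt(2) * 21^(3 / 4) / 189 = 0.37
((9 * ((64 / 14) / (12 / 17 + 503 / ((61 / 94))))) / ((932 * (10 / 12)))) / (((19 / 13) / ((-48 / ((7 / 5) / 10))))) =-1397710080 / 87260096749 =-0.02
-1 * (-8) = 8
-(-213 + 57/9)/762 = 310/1143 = 0.27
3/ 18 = 1/ 6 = 0.17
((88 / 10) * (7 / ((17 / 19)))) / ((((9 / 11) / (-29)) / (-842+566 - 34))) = 115740856 / 153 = 756476.18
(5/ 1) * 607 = 3035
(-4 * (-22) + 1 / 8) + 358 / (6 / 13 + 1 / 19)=796943 / 1016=784.39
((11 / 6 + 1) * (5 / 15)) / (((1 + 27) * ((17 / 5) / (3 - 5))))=-5 / 252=-0.02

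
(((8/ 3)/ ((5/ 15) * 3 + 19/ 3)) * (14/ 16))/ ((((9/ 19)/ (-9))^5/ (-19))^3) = 728891452085378690729887/ 22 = 33131429640244485942267.59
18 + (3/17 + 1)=19.18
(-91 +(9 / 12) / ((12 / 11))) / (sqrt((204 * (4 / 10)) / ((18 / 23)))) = -85 * sqrt(5865) / 736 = -8.84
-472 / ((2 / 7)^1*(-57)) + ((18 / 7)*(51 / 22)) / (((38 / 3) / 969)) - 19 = 4090565 / 8778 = 466.00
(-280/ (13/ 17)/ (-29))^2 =22657600/ 142129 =159.42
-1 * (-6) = 6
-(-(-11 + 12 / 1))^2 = -1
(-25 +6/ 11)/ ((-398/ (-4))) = -538/ 2189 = -0.25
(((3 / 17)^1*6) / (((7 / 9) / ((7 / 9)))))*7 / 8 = 63 / 68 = 0.93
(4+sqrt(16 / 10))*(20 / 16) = sqrt(10) / 2+5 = 6.58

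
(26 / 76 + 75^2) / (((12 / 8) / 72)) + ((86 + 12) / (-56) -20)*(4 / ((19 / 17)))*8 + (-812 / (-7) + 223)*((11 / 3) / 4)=20497537 / 76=269704.43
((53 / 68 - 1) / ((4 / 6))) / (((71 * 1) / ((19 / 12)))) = -285 / 38624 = -0.01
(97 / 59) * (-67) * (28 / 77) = -25996 / 649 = -40.06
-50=-50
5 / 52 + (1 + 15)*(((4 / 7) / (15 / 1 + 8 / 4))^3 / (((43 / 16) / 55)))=409167425 / 3768015524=0.11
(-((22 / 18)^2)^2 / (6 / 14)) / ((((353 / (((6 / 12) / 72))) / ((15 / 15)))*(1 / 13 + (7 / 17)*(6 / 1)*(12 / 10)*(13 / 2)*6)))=-113248135 / 127916281303344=-0.00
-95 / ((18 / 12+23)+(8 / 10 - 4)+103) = -950 / 1243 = -0.76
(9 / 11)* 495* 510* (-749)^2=115874756550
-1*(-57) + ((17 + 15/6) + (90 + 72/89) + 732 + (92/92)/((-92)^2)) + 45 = 711344273/753296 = 944.31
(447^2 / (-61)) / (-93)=66603 / 1891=35.22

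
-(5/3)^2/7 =-0.40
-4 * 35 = -140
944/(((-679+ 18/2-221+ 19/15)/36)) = -254880/6673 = -38.20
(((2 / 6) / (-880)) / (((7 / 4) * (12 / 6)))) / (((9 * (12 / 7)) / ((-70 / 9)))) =7 / 128304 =0.00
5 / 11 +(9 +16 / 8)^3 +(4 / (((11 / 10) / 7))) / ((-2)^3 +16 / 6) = 29187 / 22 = 1326.68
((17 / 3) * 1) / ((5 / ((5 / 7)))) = 17 / 21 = 0.81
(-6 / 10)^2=0.36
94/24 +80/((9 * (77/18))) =5539/924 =5.99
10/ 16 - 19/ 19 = -3/ 8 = -0.38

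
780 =780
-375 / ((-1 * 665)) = 75 / 133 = 0.56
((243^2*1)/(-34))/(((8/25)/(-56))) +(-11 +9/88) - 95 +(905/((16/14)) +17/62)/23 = 81027174003/266662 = 303857.22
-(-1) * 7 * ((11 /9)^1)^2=847 /81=10.46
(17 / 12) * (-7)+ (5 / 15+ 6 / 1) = -43 / 12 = -3.58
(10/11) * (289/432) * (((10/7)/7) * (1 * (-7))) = -7225/8316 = -0.87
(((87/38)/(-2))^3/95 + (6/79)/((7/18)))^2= 17137460523050043201/531837586432529305600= 0.03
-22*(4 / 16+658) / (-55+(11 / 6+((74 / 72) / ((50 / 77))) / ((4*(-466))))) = 4417120800 / 16217059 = 272.37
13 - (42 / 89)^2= 101209 / 7921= 12.78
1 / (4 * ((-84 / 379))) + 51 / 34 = 125 / 336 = 0.37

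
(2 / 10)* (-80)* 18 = -288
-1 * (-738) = 738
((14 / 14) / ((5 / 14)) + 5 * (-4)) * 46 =-3956 / 5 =-791.20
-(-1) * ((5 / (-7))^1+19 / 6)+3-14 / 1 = -359 / 42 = -8.55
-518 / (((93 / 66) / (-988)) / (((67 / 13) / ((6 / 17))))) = 493241672 / 93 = 5303673.89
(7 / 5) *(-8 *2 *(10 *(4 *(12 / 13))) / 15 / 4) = -896 / 65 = -13.78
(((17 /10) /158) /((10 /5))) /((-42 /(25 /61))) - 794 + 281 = -830641477 /1619184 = -513.00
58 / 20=29 / 10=2.90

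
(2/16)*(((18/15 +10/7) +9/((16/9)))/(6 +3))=4307/40320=0.11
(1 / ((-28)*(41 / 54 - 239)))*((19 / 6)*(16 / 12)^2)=76 / 90055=0.00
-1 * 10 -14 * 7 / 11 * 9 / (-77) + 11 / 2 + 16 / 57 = -43837 / 13794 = -3.18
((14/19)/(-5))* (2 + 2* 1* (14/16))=-21/38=-0.55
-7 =-7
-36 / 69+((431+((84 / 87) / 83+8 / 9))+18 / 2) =440.38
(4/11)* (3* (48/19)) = 576/209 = 2.76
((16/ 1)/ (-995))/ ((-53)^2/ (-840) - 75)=2688/ 13095991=0.00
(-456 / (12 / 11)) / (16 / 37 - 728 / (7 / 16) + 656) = 7733 / 18640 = 0.41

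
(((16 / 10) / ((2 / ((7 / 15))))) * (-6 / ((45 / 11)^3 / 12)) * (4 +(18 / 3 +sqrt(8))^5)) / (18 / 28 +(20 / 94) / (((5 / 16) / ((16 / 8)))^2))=-1058580545792 / 935155125 -3697577117696 * sqrt(2) / 4675775625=-2250.34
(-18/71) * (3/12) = -9/142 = -0.06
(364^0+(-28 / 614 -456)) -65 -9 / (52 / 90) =-535.62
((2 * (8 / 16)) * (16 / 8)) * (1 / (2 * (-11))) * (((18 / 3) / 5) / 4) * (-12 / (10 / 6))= 0.20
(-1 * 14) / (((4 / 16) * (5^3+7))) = -14 / 33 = -0.42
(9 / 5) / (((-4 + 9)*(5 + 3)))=9 / 200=0.04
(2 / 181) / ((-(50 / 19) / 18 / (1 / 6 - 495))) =169233 / 4525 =37.40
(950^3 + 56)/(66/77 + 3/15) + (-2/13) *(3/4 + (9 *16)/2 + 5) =780211289453/962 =811030446.42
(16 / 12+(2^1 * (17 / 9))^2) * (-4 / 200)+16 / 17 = 21656 / 34425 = 0.63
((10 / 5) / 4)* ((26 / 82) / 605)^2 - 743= -914318004981 / 1230576050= -743.00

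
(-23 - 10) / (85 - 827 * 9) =33 / 7358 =0.00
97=97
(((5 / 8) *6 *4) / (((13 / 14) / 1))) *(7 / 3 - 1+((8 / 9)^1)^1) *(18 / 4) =2100 / 13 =161.54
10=10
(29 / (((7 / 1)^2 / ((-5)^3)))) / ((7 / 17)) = -61625 / 343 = -179.66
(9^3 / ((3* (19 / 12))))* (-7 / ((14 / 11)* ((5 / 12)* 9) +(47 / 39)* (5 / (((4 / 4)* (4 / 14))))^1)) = -41.54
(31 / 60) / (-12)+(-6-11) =-12271 / 720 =-17.04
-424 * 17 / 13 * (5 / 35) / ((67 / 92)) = -663136 / 6097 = -108.76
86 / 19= 4.53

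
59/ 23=2.57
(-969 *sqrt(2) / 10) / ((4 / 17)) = -16473 *sqrt(2) / 40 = -582.41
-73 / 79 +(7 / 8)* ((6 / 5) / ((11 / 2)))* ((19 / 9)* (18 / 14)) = -3527 / 8690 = -0.41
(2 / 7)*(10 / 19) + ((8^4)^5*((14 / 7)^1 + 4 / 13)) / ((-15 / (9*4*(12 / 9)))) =-14720501770820222189308 / 1729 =-8513881880173639207.23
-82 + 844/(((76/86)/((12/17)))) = 191266/323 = 592.15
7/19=0.37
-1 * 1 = -1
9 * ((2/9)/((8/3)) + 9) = 327/4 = 81.75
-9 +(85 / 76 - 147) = -154.88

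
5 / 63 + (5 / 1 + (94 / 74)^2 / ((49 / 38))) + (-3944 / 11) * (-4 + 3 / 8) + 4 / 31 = 268906797937 / 205871589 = 1306.19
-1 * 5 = -5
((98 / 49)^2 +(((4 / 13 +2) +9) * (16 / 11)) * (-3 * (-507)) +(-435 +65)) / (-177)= -90386 / 649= -139.27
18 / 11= 1.64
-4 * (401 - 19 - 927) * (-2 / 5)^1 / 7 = -872 / 7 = -124.57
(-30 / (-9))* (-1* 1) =-10 / 3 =-3.33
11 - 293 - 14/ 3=-860/ 3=-286.67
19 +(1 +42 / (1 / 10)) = 440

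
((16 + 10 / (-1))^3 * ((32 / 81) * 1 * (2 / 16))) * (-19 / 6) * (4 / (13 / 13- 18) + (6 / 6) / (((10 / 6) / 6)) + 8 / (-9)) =-575776 / 6885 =-83.63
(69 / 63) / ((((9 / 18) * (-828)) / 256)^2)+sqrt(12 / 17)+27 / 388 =7413313 / 15179724+2 * sqrt(51) / 17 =1.33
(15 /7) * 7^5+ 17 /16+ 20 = 576577 /16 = 36036.06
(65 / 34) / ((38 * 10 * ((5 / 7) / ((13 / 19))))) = 1183 / 245480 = 0.00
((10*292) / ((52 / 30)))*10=219000 / 13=16846.15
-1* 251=-251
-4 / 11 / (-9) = 4 / 99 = 0.04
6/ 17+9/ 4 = 177/ 68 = 2.60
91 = 91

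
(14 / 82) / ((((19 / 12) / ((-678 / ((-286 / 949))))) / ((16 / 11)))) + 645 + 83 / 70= 6591815107 / 6598130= 999.04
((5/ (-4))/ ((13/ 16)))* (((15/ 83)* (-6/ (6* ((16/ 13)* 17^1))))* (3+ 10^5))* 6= 22500675/ 2822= 7973.31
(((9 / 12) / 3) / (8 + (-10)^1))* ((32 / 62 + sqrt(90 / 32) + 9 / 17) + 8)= -4767 / 4216 - 3* sqrt(5) / 32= -1.34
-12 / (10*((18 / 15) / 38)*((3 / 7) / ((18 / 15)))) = -532 / 5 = -106.40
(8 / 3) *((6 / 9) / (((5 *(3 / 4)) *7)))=64 / 945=0.07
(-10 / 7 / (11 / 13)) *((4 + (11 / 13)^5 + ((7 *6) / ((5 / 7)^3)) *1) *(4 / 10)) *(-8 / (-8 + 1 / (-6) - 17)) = -1066487967936 / 41509843375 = -25.69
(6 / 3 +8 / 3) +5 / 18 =89 / 18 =4.94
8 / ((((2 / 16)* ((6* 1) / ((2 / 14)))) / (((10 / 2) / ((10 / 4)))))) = 64 / 21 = 3.05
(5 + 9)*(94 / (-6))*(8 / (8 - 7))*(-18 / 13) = 31584 / 13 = 2429.54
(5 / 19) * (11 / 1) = 55 / 19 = 2.89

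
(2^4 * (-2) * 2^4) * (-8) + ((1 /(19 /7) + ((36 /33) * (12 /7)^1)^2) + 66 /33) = 462079285 /112651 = 4101.87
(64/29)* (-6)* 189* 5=-362880/29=-12513.10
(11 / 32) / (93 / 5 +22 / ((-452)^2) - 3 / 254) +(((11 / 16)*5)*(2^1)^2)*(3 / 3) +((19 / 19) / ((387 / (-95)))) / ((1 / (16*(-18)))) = 4379367970605 / 51847599031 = 84.47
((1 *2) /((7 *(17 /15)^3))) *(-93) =-627750 /34391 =-18.25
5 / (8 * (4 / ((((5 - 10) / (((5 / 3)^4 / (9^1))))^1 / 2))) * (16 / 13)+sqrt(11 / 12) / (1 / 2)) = -6065280000 / 16054683727 - 149689215 * sqrt(33) / 16054683727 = -0.43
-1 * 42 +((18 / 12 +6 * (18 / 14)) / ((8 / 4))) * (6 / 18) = -1133 / 28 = -40.46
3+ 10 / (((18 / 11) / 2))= 137 / 9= 15.22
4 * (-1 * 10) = -40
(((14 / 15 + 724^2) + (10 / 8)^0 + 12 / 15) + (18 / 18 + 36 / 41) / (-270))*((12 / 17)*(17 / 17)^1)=682665706 / 1845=370008.51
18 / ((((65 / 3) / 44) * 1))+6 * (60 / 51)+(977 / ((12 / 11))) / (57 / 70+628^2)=7983016687649 / 183033992310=43.61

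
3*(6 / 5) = 3.60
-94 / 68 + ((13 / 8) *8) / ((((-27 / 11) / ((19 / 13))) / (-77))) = 545893 / 918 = 594.65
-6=-6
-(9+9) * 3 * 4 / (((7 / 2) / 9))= -3888 / 7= -555.43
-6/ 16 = -3/ 8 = -0.38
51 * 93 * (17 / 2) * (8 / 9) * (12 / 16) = 26877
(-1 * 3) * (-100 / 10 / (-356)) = -15 / 178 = -0.08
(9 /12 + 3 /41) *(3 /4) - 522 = -521.38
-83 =-83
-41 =-41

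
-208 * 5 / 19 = -54.74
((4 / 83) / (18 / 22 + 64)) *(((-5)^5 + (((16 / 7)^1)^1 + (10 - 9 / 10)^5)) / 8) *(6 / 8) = 4.13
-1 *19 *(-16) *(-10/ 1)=-3040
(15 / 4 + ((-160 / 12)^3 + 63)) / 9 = -248791 / 972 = -255.96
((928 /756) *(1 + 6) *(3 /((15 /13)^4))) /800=828269 /45562500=0.02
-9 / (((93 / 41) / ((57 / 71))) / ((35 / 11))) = -245385 / 24211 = -10.14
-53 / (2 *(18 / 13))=-689 / 36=-19.14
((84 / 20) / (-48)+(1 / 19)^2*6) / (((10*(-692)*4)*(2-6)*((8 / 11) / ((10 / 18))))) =-22517 / 46045347840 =-0.00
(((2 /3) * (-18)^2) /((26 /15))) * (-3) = -373.85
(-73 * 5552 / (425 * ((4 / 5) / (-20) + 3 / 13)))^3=-18283402604698177024 / 146363183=-124918044483.21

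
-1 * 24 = -24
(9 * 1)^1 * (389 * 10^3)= 3501000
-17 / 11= -1.55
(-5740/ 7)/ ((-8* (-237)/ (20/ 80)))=-205/ 1896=-0.11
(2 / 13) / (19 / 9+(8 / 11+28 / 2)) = 198 / 21671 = 0.01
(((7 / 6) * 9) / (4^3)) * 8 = 21 / 16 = 1.31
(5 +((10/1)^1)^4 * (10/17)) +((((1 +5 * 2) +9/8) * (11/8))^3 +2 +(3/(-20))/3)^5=140824691811534071763090034508907212528824371183183/65765564587035827104015974400000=2141313508001031140.02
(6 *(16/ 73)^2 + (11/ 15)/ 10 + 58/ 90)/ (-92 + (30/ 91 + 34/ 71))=-15586949287/ 1412902283400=-0.01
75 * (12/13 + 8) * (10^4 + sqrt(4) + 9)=87095700/13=6699669.23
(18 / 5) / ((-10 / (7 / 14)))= -9 / 50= -0.18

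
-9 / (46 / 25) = -225 / 46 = -4.89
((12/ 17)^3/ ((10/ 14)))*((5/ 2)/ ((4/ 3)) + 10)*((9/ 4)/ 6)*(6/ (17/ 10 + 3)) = 646380/ 230911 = 2.80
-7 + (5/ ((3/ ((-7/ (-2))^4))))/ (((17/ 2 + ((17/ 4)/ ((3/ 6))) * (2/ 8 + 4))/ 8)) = 5789/ 153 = 37.84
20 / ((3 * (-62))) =-10 / 93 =-0.11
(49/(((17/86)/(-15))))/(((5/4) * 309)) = -16856/1751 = -9.63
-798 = -798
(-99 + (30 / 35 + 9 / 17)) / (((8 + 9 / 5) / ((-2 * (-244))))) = -4860.75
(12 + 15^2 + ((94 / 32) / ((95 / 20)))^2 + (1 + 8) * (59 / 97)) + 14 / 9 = 1232435945 / 5042448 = 244.41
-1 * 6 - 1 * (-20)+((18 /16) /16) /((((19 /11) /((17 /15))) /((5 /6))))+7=102331 /4864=21.04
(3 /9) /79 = 1 /237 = 0.00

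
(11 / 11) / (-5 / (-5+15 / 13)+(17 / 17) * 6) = 10 / 73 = 0.14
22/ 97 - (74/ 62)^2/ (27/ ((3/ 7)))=1199153/ 5872671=0.20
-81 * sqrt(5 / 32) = -81 * sqrt(10) / 8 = -32.02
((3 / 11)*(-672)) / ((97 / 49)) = -98784 / 1067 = -92.58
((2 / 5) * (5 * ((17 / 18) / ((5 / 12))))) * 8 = 544 / 15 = 36.27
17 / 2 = 8.50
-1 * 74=-74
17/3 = 5.67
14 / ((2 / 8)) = 56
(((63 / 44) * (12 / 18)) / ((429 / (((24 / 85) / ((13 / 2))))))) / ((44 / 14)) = 588 / 19119815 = 0.00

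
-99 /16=-6.19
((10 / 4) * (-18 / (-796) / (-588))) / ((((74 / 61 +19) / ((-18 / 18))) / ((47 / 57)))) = 14335 / 3654986832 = 0.00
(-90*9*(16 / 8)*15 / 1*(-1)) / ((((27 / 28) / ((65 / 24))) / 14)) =955500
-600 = -600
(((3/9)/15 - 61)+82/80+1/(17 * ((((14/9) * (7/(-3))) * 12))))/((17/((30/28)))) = -4494761/1189524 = -3.78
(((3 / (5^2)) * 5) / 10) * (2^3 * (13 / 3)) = 52 / 25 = 2.08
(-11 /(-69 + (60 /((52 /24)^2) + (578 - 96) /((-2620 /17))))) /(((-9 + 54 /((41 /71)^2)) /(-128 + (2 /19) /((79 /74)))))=-5420088576760 /34965675548919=-0.16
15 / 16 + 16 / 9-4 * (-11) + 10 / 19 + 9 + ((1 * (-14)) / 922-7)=62089073 / 1261296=49.23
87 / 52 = 1.67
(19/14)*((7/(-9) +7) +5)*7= 1919/18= 106.61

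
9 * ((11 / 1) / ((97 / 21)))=2079 / 97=21.43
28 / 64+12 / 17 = 311 / 272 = 1.14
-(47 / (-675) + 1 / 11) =-158 / 7425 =-0.02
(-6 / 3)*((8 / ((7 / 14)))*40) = -1280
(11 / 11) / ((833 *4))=1 / 3332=0.00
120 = 120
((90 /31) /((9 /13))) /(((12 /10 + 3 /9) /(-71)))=-138450 /713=-194.18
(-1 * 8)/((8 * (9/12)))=-1.33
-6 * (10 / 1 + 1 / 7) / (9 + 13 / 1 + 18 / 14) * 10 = -4260 / 163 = -26.13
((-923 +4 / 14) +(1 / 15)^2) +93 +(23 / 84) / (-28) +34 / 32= -36543779 / 44100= -828.66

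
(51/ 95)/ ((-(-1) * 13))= 51/ 1235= 0.04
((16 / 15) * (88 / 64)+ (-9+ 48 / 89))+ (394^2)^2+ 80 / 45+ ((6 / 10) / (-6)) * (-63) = 193026707733641 / 8010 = 24098215697.08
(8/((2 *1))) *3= 12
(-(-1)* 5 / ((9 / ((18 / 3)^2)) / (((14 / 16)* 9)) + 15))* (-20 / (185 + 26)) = -6300 / 199817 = -0.03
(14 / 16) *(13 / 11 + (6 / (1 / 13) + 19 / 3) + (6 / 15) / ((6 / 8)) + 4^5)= 641053 / 660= 971.29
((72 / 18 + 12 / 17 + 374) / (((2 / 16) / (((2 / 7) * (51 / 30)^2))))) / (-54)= -72964 / 1575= -46.33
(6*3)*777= 13986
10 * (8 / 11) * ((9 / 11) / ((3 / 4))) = 960 / 121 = 7.93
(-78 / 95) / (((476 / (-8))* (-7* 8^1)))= -39 / 158270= -0.00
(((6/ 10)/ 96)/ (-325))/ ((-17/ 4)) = 1/ 221000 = 0.00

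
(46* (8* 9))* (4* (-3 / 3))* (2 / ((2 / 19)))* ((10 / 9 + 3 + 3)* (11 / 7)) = -19689472 / 7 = -2812781.71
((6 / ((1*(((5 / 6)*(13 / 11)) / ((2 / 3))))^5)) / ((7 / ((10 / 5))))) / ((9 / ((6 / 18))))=659664896 / 73098309375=0.01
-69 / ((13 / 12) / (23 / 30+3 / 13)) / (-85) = 53682 / 71825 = 0.75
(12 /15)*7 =5.60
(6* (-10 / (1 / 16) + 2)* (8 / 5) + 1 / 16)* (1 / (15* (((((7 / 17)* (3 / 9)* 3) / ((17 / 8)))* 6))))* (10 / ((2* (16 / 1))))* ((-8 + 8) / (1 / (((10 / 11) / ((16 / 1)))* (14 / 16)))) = 0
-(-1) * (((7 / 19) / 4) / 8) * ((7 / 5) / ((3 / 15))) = 49 / 608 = 0.08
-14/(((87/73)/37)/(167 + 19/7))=-2139192/29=-73765.24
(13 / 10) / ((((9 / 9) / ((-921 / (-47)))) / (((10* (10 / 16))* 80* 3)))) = 1795950 / 47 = 38211.70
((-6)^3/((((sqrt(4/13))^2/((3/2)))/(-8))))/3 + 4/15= 42124/15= 2808.27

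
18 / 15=6 / 5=1.20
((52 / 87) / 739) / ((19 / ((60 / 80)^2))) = 39 / 1628756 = 0.00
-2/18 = -1/9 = -0.11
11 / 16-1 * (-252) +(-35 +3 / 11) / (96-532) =4849085 / 19184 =252.77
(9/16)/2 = 9/32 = 0.28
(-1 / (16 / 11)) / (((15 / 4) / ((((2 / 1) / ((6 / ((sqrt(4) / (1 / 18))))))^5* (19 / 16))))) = -270864 / 5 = -54172.80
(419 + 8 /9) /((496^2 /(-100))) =-94475 /553536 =-0.17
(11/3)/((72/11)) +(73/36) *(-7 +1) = -2507/216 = -11.61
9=9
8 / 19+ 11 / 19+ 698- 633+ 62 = 128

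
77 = 77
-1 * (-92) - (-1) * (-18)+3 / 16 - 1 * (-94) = 2691 / 16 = 168.19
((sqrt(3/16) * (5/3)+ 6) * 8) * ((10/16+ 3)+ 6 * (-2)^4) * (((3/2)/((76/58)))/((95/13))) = 300469 * sqrt(3)/5776+ 2704221/3610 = 839.19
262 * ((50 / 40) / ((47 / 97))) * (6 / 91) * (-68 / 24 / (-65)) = 216019 / 111202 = 1.94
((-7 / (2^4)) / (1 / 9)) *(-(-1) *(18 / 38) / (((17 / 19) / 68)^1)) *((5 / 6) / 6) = -315 / 16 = -19.69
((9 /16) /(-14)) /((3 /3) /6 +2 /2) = -27 /784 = -0.03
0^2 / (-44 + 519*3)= 0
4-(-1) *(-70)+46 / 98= -65.53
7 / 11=0.64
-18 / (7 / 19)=-342 / 7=-48.86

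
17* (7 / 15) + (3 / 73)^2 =634286 / 79935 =7.94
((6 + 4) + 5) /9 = 5 /3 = 1.67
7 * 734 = 5138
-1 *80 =-80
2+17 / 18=53 / 18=2.94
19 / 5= 3.80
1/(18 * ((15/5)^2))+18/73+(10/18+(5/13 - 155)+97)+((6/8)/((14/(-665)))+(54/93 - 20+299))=3567708901/19063512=187.15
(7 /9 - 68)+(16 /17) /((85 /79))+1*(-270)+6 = -4296169 /13005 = -330.35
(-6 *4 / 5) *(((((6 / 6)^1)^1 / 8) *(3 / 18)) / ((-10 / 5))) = 1 / 20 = 0.05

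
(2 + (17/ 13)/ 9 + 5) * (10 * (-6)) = -16720/ 39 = -428.72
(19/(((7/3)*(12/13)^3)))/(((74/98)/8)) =292201/2664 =109.69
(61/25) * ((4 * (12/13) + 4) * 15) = 3660/13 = 281.54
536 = 536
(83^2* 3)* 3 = 62001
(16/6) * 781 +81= 6491/3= 2163.67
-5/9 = -0.56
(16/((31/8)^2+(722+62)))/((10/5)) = 512/51137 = 0.01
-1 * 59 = -59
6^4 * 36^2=1679616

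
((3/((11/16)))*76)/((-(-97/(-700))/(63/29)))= -160876800/30943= -5199.13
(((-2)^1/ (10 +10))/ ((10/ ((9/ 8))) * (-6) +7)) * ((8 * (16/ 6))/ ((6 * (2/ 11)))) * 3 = 88/ 695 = 0.13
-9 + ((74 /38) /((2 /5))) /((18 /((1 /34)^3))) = -241955239 /26883936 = -9.00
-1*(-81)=81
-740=-740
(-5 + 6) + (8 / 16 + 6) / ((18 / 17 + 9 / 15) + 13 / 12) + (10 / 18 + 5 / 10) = 222829 / 50346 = 4.43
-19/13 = -1.46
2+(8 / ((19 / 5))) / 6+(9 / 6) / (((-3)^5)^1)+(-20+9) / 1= -26641 / 3078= -8.66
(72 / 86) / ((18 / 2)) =4 / 43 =0.09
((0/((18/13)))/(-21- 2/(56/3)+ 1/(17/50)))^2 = 0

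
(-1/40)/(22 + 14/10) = -1/936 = -0.00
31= 31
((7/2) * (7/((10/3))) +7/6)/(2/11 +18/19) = 106799/14160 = 7.54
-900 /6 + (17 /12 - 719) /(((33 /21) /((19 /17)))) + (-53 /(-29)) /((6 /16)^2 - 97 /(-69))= -292944426671 /444404004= -659.18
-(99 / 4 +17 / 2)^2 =-17689 / 16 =-1105.56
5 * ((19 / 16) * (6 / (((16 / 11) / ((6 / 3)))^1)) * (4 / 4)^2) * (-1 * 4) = -3135 / 16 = -195.94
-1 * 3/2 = -3/2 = -1.50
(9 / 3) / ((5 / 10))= 6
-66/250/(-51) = 11/2125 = 0.01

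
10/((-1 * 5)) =-2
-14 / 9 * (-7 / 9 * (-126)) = -1372 / 9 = -152.44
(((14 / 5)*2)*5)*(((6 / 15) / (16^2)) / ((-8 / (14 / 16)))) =-49 / 10240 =-0.00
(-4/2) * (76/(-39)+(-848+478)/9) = 10076/117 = 86.12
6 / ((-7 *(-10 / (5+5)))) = 6 / 7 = 0.86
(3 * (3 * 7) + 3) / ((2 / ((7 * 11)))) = 2541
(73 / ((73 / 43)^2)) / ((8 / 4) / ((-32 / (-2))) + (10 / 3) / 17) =754392 / 9563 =78.89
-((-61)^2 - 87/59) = -219452/59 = -3719.53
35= 35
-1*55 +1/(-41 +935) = -49169/894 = -55.00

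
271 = 271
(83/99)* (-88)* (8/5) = -5312/45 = -118.04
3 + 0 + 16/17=67/17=3.94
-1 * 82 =-82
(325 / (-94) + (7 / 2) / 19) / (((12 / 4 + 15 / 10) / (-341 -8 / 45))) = 89753638 / 361665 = 248.17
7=7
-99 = -99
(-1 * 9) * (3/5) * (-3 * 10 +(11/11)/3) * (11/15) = 2937/25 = 117.48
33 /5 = 6.60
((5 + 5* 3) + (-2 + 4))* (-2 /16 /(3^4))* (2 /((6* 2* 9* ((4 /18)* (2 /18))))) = -11 /432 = -0.03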